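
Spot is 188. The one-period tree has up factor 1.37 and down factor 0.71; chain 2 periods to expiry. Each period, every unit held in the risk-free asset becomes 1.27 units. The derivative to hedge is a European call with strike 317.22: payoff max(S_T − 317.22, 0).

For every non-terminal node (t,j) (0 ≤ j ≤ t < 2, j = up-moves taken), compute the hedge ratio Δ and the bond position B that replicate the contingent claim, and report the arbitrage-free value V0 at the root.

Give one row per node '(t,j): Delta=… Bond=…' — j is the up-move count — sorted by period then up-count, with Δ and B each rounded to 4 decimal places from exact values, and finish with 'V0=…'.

Since d<R<u, set p* = (R−d)/(u−d) = 0.8485; price each node as the discounted p*-expectation of its children.
Terminal values V(2,·): V(2,0)=0.0000, V(2,1)=0.0000, V(2,2)=35.6372
Node (1,0) S=133.4800: V=(p*·0.0000+(1−p*)·0.0000)/1.27=0.0000; Δ=(0.0000−0.0000)/(182.8676−94.7708)=0.0000; B=V−Δ·S=0.0000
Node (1,1) S=257.5600: V=(p*·35.6372+(1−p*)·0.0000)/1.27=23.8092; Δ=(35.6372−0.0000)/(352.8572−182.8676)=0.2096; B=V−Δ·S=-30.1866
Node (0,0) S=188.0000: V=(p*·23.8092+(1−p*)·0.0000)/1.27=15.9069; Δ=(23.8092−0.0000)/(257.5600−133.4800)=0.1919; B=V−Δ·S=-20.1676
Check: Δ(0,0)·S0 + B(0,0) = 15.9069 = V0.

(0,0): Delta=0.1919 Bond=-20.1676
(1,0): Delta=0.0000 Bond=0.0000
(1,1): Delta=0.2096 Bond=-30.1866
V0=15.9069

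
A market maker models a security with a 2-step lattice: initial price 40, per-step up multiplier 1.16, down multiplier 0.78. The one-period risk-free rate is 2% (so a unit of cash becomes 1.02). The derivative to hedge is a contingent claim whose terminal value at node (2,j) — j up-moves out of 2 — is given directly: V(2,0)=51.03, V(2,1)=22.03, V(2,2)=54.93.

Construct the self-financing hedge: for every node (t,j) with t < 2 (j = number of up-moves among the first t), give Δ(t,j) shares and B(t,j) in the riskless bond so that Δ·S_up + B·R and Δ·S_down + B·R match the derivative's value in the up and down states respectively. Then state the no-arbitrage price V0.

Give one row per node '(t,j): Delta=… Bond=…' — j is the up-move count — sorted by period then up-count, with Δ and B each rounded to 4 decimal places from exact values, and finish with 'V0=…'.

Risk-neutral probability p* = (R−d)/(u−d) = (1.02−0.78)/(1.16−0.78) = 0.6316.
Payoff layer (t=2): V(2,0)=51.0300, V(2,1)=22.0300, V(2,2)=54.9300
  t=1,j=0: stock 31.2000 → up 36.1920 (V=22.0300), down 24.3360 (V=51.0300). Price 32.0728; hedge Δ=-2.4460, bond B=108.3885.
  t=1,j=1: stock 46.4000 → up 53.8240 (V=54.9300), down 36.1920 (V=22.0300). Price 41.9696; hedge Δ=1.8659, bond B=-44.6094.
  t=0,j=0: stock 40.0000 → up 46.4000 (V=41.9696), down 31.2000 (V=32.0728). Price 37.5719; hedge Δ=0.6511, bond B=11.5277.
Root portfolio cost Δ·40+B reproduces V0=37.5719.

(0,0): Delta=0.6511 Bond=11.5277
(1,0): Delta=-2.4460 Bond=108.3885
(1,1): Delta=1.8659 Bond=-44.6094
V0=37.5719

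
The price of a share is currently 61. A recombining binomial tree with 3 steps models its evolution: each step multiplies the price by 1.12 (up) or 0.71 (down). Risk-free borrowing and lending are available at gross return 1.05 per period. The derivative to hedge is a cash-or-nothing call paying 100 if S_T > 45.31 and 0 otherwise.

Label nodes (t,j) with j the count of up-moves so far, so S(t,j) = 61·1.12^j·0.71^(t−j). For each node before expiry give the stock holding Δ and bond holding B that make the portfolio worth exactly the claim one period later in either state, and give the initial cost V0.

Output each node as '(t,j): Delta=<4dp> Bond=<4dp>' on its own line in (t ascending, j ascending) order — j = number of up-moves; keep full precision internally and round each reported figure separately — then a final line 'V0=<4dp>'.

Risk-neutral probability p* = (R−d)/(u−d) = (1.05−0.71)/(1.12−0.71) = 0.8293.
Terminal payoffs: V(3,0)=0.0000, V(3,1)=0.0000, V(3,2)=100.0000, V(3,3)=100.0000
(2,0): S=30.7501. Δ = (V_up−V_dn)/(S_up−S_dn) = (0.0000−0.0000)/(34.4401−21.8326) = 0.0000. V = [p*·0.0000 + (1−p*)·0.0000]/1.05 = 0.0000. B = V − Δ·S = 0.0000.
(2,1): S=48.5072. Δ = (V_up−V_dn)/(S_up−S_dn) = (100.0000−0.0000)/(54.3281−34.4401) = 5.0282. V = [p*·100.0000 + (1−p*)·0.0000]/1.05 = 78.9779. B = V − Δ·S = -164.9245.
(2,2): S=76.5184. Δ = (V_up−V_dn)/(S_up−S_dn) = (100.0000−100.0000)/(85.7006−54.3281) = 0.0000. V = [p*·100.0000 + (1−p*)·100.0000]/1.05 = 95.2381. B = V − Δ·S = 95.2381.
(1,0): S=43.3100. Δ = (V_up−V_dn)/(S_up−S_dn) = (78.9779−0.0000)/(48.5072−30.7501) = 4.4477. V = [p*·78.9779 + (1−p*)·0.0000]/1.05 = 62.3751. B = V − Δ·S = -130.2540.
(1,1): S=68.3200. Δ = (V_up−V_dn)/(S_up−S_dn) = (95.2381−78.9779)/(76.5184−48.5072) = 0.5805. V = [p*·95.2381 + (1−p*)·78.9779]/1.05 = 88.0590. B = V − Δ·S = 48.4001.
(0,0): S=61.0000. Δ = (V_up−V_dn)/(S_up−S_dn) = (88.0590−62.3751)/(68.3200−43.3100) = 1.0269. V = [p*·88.0590 + (1−p*)·62.3751]/1.05 = 79.6895. B = V − Δ·S = 17.0459.
Each (Δ,B) replicates both successor values, so the strategy is self-financing and V0 is arbitrage-free.

(0,0): Delta=1.0269 Bond=17.0459
(1,0): Delta=4.4477 Bond=-130.2540
(1,1): Delta=0.5805 Bond=48.4001
(2,0): Delta=0.0000 Bond=0.0000
(2,1): Delta=5.0282 Bond=-164.9245
(2,2): Delta=0.0000 Bond=95.2381
V0=79.6895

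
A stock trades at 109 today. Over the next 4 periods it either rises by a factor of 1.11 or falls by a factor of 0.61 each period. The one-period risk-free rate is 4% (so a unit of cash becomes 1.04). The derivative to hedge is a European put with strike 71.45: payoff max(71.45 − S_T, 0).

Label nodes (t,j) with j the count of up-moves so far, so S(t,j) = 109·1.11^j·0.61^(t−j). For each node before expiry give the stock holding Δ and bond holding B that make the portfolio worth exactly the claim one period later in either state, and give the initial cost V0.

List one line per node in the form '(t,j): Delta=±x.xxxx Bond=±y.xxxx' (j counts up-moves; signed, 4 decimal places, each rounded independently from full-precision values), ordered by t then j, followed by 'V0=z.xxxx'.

No-arbitrage ⇒ martingale measure with p* = (R−d)/(u−d) = 0.8600.
Payoff layer (t=4): V(4,0)=56.3580, V(4,1)=43.9876, V(4,2)=21.4774, V(4,3)=0.0000, V(4,4)=0.0000
Node (3,0) S=24.7409: V=(p*·43.9876+(1−p*)·56.3580)/1.04=43.9610; Δ=(43.9876−56.3580)/(27.4624−15.0920)=-1.0000; B=V−Δ·S=68.7019
Node (3,1) S=45.0204: V=(p*·21.4774+(1−p*)·43.9876)/1.04=23.6815; Δ=(21.4774−43.9876)/(49.9726−27.4624)=-1.0000; B=V−Δ·S=68.7019
Node (3,2) S=81.9223: V=(p*·0.0000+(1−p*)·21.4774)/1.04=2.8912; Δ=(0.0000−21.4774)/(90.9338−49.9726)=-0.5243; B=V−Δ·S=45.8459
Node (3,3) S=149.0718: V=(p*·0.0000+(1−p*)·0.0000)/1.04=0.0000; Δ=(0.0000−0.0000)/(165.4697−90.9338)=0.0000; B=V−Δ·S=0.0000
Node (2,0) S=40.5589: V=(p*·23.6815+(1−p*)·43.9610)/1.04=25.5006; Δ=(23.6815−43.9610)/(45.0204−24.7409)=-1.0000; B=V−Δ·S=66.0595
Node (2,1) S=73.8039: V=(p*·2.8912+(1−p*)·23.6815)/1.04=5.5787; Δ=(2.8912−23.6815)/(81.9223−45.0204)=-0.5634; B=V−Δ·S=47.1594
Node (2,2) S=134.2989: V=(p*·0.0000+(1−p*)·2.8912)/1.04=0.3892; Δ=(0.0000−2.8912)/(149.0718−81.9223)=-0.0431; B=V−Δ·S=6.1716
Node (1,0) S=66.4900: V=(p*·5.5787+(1−p*)·25.5006)/1.04=8.0459; Δ=(5.5787−25.5006)/(73.8039−40.5589)=-0.5992; B=V−Δ·S=47.8898
Node (1,1) S=120.9900: V=(p*·0.3892+(1−p*)·5.5787)/1.04=1.0728; Δ=(0.3892−5.5787)/(134.2989−73.8039)=-0.0858; B=V−Δ·S=11.4518
Node (0,0) S=109.0000: V=(p*·1.0728+(1−p*)·8.0459)/1.04=1.9702; Δ=(1.0728−8.0459)/(120.9900−66.4900)=-0.1279; B=V−Δ·S=15.9165
Each (Δ,B) replicates both successor values, so the strategy is self-financing and V0 is arbitrage-free.

(0,0): Delta=-0.1279 Bond=15.9165
(1,0): Delta=-0.5992 Bond=47.8898
(1,1): Delta=-0.0858 Bond=11.4518
(2,0): Delta=-1.0000 Bond=66.0595
(2,1): Delta=-0.5634 Bond=47.1594
(2,2): Delta=-0.0431 Bond=6.1716
(3,0): Delta=-1.0000 Bond=68.7019
(3,1): Delta=-1.0000 Bond=68.7019
(3,2): Delta=-0.5243 Bond=45.8459
(3,3): Delta=0.0000 Bond=0.0000
V0=1.9702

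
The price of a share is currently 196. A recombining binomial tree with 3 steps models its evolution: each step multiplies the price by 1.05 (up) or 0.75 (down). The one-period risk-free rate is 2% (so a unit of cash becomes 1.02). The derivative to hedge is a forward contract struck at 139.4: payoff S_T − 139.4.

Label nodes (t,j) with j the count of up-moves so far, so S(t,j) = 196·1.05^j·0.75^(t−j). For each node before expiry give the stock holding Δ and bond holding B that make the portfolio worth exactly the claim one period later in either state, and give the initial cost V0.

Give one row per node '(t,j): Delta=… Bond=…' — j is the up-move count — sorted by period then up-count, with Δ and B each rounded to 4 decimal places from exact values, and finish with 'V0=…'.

(0,0): Delta=1.0000 Bond=-131.3597
(1,0): Delta=1.0000 Bond=-133.9869
(1,1): Delta=1.0000 Bond=-133.9869
(2,0): Delta=1.0000 Bond=-136.6667
(2,1): Delta=1.0000 Bond=-136.6667
(2,2): Delta=1.0000 Bond=-136.6667
V0=64.6403

Risk-neutral probability p* = (R−d)/(u−d) = (1.02−0.75)/(1.05−0.75) = 0.9000.
Terminal values V(3,·): V(3,0)=-56.7125, V(3,1)=-23.6375, V(3,2)=22.6675, V(3,3)=87.4945
(2,0): S=110.2500. Δ = (V_up−V_dn)/(S_up−S_dn) = (-23.6375−-56.7125)/(115.7625−82.6875) = 1.0000. V = [p*·-23.6375 + (1−p*)·-56.7125]/1.02 = -26.4167. B = V − Δ·S = -136.6667.
(2,1): S=154.3500. Δ = (V_up−V_dn)/(S_up−S_dn) = (22.6675−-23.6375)/(162.0675−115.7625) = 1.0000. V = [p*·22.6675 + (1−p*)·-23.6375]/1.02 = 17.6833. B = V − Δ·S = -136.6667.
(2,2): S=216.0900. Δ = (V_up−V_dn)/(S_up−S_dn) = (87.4945−22.6675)/(226.8945−162.0675) = 1.0000. V = [p*·87.4945 + (1−p*)·22.6675]/1.02 = 79.4233. B = V − Δ·S = -136.6667.
(1,0): S=147.0000. Δ = (V_up−V_dn)/(S_up−S_dn) = (17.6833−-26.4167)/(154.3500−110.2500) = 1.0000. V = [p*·17.6833 + (1−p*)·-26.4167]/1.02 = 13.0131. B = V − Δ·S = -133.9869.
(1,1): S=205.8000. Δ = (V_up−V_dn)/(S_up−S_dn) = (79.4233−17.6833)/(216.0900−154.3500) = 1.0000. V = [p*·79.4233 + (1−p*)·17.6833]/1.02 = 71.8131. B = V − Δ·S = -133.9869.
(0,0): S=196.0000. Δ = (V_up−V_dn)/(S_up−S_dn) = (71.8131−13.0131)/(205.8000−147.0000) = 1.0000. V = [p*·71.8131 + (1−p*)·13.0131]/1.02 = 64.6403. B = V − Δ·S = -131.3597.
Self-financing check: at every node Δ·S+B equals the discounted successor values.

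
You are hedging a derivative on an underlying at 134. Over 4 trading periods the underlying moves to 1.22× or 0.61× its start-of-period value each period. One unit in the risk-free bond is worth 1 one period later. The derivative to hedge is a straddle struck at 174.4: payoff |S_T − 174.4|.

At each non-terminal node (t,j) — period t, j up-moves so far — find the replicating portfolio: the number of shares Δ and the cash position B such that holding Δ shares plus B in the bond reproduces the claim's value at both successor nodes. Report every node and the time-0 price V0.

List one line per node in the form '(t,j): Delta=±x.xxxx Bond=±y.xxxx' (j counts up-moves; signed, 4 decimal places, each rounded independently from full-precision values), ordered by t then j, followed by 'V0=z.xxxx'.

(0,0): Delta=-0.2170 Bond=110.3955
(1,0): Delta=-1.0000 Bond=174.4000
(1,1): Delta=0.0039 Bond=74.2905
(2,0): Delta=-1.0000 Bond=174.4000
(2,1): Delta=-1.0000 Bond=174.4000
(2,2): Delta=0.2870 Bond=17.8184
(3,0): Delta=-1.0000 Bond=174.4000
(3,1): Delta=-1.0000 Bond=174.4000
(3,2): Delta=-1.0000 Bond=174.4000
(3,3): Delta=0.6500 Bond=-70.5097
V0=81.3209

Under the risk-neutral measure, an up-move has probability p* = (R−d)/(u−d) = 0.6393 and values discount at R = 1.
At expiry t=4: V(4,0)=155.8466, V(4,1)=137.2931, V(4,2)=100.1863, V(4,3)=25.9726, V(4,4)=122.4548
Node (3,0) S=30.4155: V=(p*·137.2931+(1−p*)·155.8466)/1=143.9845; Δ=(137.2931−155.8466)/(37.1069−18.5534)=-1.0000; B=V−Δ·S=174.4000
Node (3,1) S=60.8309: V=(p*·100.1863+(1−p*)·137.2931)/1=113.5691; Δ=(100.1863−137.2931)/(74.2137−37.1069)=-1.0000; B=V−Δ·S=174.4000
Node (3,2) S=121.6618: V=(p*·25.9726+(1−p*)·100.1863)/1=52.7382; Δ=(25.9726−100.1863)/(148.4274−74.2137)=-1.0000; B=V−Δ·S=174.4000
Node (3,3) S=243.3236: V=(p*·122.4548+(1−p*)·25.9726)/1=87.6580; Δ=(122.4548−25.9726)/(296.8548−148.4274)=0.6500; B=V−Δ·S=-70.5097
Node (2,0) S=49.8614: V=(p*·113.5691+(1−p*)·143.9845)/1=124.5386; Δ=(113.5691−143.9845)/(60.8309−30.4155)=-1.0000; B=V−Δ·S=174.4000
Node (2,1) S=99.7228: V=(p*·52.7382+(1−p*)·113.5691)/1=74.6772; Δ=(52.7382−113.5691)/(121.6618−60.8309)=-1.0000; B=V−Δ·S=174.4000
Node (2,2) S=199.4456: V=(p*·87.6580+(1−p*)·52.7382)/1=75.0639; Δ=(87.6580−52.7382)/(243.3236−121.6618)=0.2870; B=V−Δ·S=17.8184
Node (1,0) S=81.7400: V=(p*·74.6772+(1−p*)·124.5386)/1=92.6600; Δ=(74.6772−124.5386)/(99.7228−49.8614)=-1.0000; B=V−Δ·S=174.4000
Node (1,1) S=163.4800: V=(p*·75.0639+(1−p*)·74.6772)/1=74.9245; Δ=(75.0639−74.6772)/(199.4456−99.7228)=0.0039; B=V−Δ·S=74.2905
Node (0,0) S=134.0000: V=(p*·74.9245+(1−p*)·92.6600)/1=81.3209; Δ=(74.9245−92.6600)/(163.4800−81.7400)=-0.2170; B=V−Δ·S=110.3955
The time-0 hedge costs 81.3209, which is the no-arbitrage price.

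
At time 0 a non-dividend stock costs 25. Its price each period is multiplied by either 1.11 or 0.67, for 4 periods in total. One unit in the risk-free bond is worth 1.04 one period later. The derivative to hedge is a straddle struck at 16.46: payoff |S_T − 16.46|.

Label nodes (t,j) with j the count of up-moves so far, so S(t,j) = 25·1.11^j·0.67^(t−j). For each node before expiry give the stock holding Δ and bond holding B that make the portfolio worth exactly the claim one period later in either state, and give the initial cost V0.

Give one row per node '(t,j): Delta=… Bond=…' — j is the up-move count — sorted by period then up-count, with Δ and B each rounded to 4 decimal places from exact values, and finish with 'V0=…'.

Under the risk-neutral measure, an up-move has probability p* = (R−d)/(u−d) = 0.8409 and values discount at R = 1.04.
Terminal payoffs: V(4,0)=11.4222, V(4,1)=8.1138, V(4,2)=2.6328, V(4,3)=6.4478, V(4,4)=21.4918
Node (3,0) S=7.5191: V=(p*·8.1138+(1−p*)·11.4222)/1.04=8.3078; Δ=(8.1138−11.4222)/(8.3462−5.0378)=-1.0000; B=V−Δ·S=15.8269
Node (3,1) S=12.4570: V=(p*·2.6328+(1−p*)·8.1138)/1.04=3.3699; Δ=(2.6328−8.1138)/(13.8272−8.3462)=-1.0000; B=V−Δ·S=15.8269
Node (3,2) S=20.6377: V=(p*·6.4478+(1−p*)·2.6328)/1.04=5.6162; Δ=(6.4478−2.6328)/(22.9078−13.8272)=0.4201; B=V−Δ·S=-3.0544
Node (3,3) S=34.1908: V=(p*·21.4918+(1−p*)·6.4478)/1.04=18.3639; Δ=(21.4918−6.4478)/(37.9518−22.9078)=1.0000; B=V−Δ·S=-15.8269
Node (2,0) S=11.2225: V=(p*·3.3699+(1−p*)·8.3078)/1.04=3.9957; Δ=(3.3699−8.3078)/(12.4570−7.5191)=-1.0000; B=V−Δ·S=15.2182
Node (2,1) S=18.5925: V=(p*·5.6162+(1−p*)·3.3699)/1.04=5.0566; Δ=(5.6162−3.3699)/(20.6377−12.4570)=0.2746; B=V−Δ·S=-0.0486
Node (2,2) S=30.8025: V=(p*·18.3639+(1−p*)·5.6162)/1.04=15.7075; Δ=(18.3639−5.6162)/(34.1908−20.6377)=0.9406; B=V−Δ·S=-13.2644
Node (1,0) S=16.7500: V=(p*·5.0566+(1−p*)·3.9957)/1.04=4.6998; Δ=(5.0566−3.9957)/(18.5925−11.2225)=0.1439; B=V−Δ·S=2.2887
Node (1,1) S=27.7500: V=(p*·15.7075+(1−p*)·5.0566)/1.04=13.4741; Δ=(15.7075−5.0566)/(30.8025−18.5925)=0.8723; B=V−Δ·S=-10.7325
Node (0,0) S=25.0000: V=(p*·13.4741+(1−p*)·4.6998)/1.04=11.6136; Δ=(13.4741−4.6998)/(27.7500−16.7500)=0.7977; B=V−Δ·S=-8.3279
Check: Δ(0,0)·S0 + B(0,0) = 11.6136 = V0.

(0,0): Delta=0.7977 Bond=-8.3279
(1,0): Delta=0.1439 Bond=2.2887
(1,1): Delta=0.8723 Bond=-10.7325
(2,0): Delta=-1.0000 Bond=15.2182
(2,1): Delta=0.2746 Bond=-0.0486
(2,2): Delta=0.9406 Bond=-13.2644
(3,0): Delta=-1.0000 Bond=15.8269
(3,1): Delta=-1.0000 Bond=15.8269
(3,2): Delta=0.4201 Bond=-3.0544
(3,3): Delta=1.0000 Bond=-15.8269
V0=11.6136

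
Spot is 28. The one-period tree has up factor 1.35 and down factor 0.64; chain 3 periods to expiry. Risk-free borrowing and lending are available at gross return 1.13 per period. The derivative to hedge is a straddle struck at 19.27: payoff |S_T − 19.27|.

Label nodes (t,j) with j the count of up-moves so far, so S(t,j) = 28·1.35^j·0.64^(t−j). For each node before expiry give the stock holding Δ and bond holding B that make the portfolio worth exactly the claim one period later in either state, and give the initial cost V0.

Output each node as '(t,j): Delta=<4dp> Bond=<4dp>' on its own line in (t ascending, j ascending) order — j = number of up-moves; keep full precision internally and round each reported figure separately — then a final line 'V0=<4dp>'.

No-arbitrage ⇒ martingale measure with p* = (R−d)/(u−d) = 0.6901.
Payoff layer (t=3): V(3,0)=11.9300, V(3,1)=3.7871, V(3,2)=13.3892, V(3,3)=49.6205
Node (2,0) S=11.4688: V=(p*·3.7871+(1−p*)·11.9300)/1.13=5.5843; Δ=(3.7871−11.9300)/(15.4829−7.3400)=-1.0000; B=V−Δ·S=17.0531
Node (2,1) S=24.1920: V=(p*·13.3892+(1−p*)·3.7871)/1.13=9.2158; Δ=(13.3892−3.7871)/(32.6592−15.4829)=0.5590; B=V−Δ·S=-4.3082
Node (2,2) S=51.0300: V=(p*·49.6205+(1−p*)·13.3892)/1.13=33.9769; Δ=(49.6205−13.3892)/(68.8905−32.6592)=1.0000; B=V−Δ·S=-17.0531
Node (1,0) S=17.9200: V=(p*·9.2158+(1−p*)·5.5843)/1.13=7.1598; Δ=(9.2158−5.5843)/(24.1920−11.4688)=0.2854; B=V−Δ·S=2.0449
Node (1,1) S=37.8000: V=(p*·33.9769+(1−p*)·9.2158)/1.13=23.2783; Δ=(33.9769−9.2158)/(51.0300−24.1920)=0.9226; B=V−Δ·S=-11.5964
Node (0,0) S=28.0000: V=(p*·23.2783+(1−p*)·7.1598)/1.13=16.1804; Δ=(23.2783−7.1598)/(37.8000−17.9200)=0.8108; B=V−Δ·S=-6.5217
Each (Δ,B) replicates both successor values, so the strategy is self-financing and V0 is arbitrage-free.

(0,0): Delta=0.8108 Bond=-6.5217
(1,0): Delta=0.2854 Bond=2.0449
(1,1): Delta=0.9226 Bond=-11.5964
(2,0): Delta=-1.0000 Bond=17.0531
(2,1): Delta=0.5590 Bond=-4.3082
(2,2): Delta=1.0000 Bond=-17.0531
V0=16.1804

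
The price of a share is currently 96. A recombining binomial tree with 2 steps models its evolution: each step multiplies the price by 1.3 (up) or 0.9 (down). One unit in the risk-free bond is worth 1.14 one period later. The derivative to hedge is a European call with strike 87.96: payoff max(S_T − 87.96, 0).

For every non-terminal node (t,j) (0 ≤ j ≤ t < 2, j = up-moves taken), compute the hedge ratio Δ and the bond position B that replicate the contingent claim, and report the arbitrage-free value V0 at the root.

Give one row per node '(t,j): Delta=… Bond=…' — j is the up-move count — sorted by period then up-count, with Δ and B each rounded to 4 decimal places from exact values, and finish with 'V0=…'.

(0,0): Delta=0.9068 Bond=-57.4792
(1,0): Delta=0.7049 Bond=-48.0789
(1,1): Delta=1.0000 Bond=-77.1579
V0=29.5734

Risk-neutral probability p* = (R−d)/(u−d) = (1.14−0.9)/(1.3−0.9) = 0.6000.
At expiry t=2: V(2,0)=0.0000, V(2,1)=24.3600, V(2,2)=74.2800
(1,0): S=86.4000. Δ = (V_up−V_dn)/(S_up−S_dn) = (24.3600−0.0000)/(112.3200−77.7600) = 0.7049. V = [p*·24.3600 + (1−p*)·0.0000]/1.14 = 12.8211. B = V − Δ·S = -48.0789.
(1,1): S=124.8000. Δ = (V_up−V_dn)/(S_up−S_dn) = (74.2800−24.3600)/(162.2400−112.3200) = 1.0000. V = [p*·74.2800 + (1−p*)·24.3600]/1.14 = 47.6421. B = V − Δ·S = -77.1579.
(0,0): S=96.0000. Δ = (V_up−V_dn)/(S_up−S_dn) = (47.6421−12.8211)/(124.8000−86.4000) = 0.9068. V = [p*·47.6421 + (1−p*)·12.8211]/1.14 = 29.5734. B = V − Δ·S = -57.4792.
The time-0 hedge costs 29.5734, which is the no-arbitrage price.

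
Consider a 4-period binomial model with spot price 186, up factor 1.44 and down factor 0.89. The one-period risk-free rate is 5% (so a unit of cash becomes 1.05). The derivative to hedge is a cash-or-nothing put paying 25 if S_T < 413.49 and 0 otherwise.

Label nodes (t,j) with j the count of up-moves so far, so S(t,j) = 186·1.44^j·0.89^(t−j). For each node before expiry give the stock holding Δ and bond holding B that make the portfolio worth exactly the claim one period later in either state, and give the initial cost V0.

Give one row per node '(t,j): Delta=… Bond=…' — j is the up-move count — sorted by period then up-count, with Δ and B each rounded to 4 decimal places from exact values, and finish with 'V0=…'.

(0,0): Delta=-0.0380 Bond=26.0529
(1,0): Delta=-0.0211 Bond=24.5534
(1,1): Delta=-0.0635 Bond=34.1858
(2,0): Delta=0.0000 Bond=22.6757
(2,1): Delta=-0.0528 Bond=33.3502
(2,2): Delta=-0.0796 Bond=42.0982
(3,0): Delta=0.0000 Bond=23.8095
(3,1): Delta=0.0000 Bond=23.8095
(3,2): Delta=-0.1324 Bond=62.3377
(3,3): Delta=0.0000 Bond=0.0000
V0=18.9841

Since d<R<u, set p* = (R−d)/(u−d) = 0.2909; price each node as the discounted p*-expectation of its children.
Terminal values V(4,·): V(4,0)=25.0000, V(4,1)=25.0000, V(4,2)=25.0000, V(4,3)=0.0000, V(4,4)=0.0000
  t=3,j=0: stock 131.1242 → up 188.8189 (V=25.0000), down 116.7006 (V=25.0000). Price 23.8095; hedge Δ=0.0000, bond B=23.8095.
  t=3,j=1: stock 212.1561 → up 305.5047 (V=25.0000), down 188.8189 (V=25.0000). Price 23.8095; hedge Δ=0.0000, bond B=23.8095.
  t=3,j=2: stock 343.2637 → up 494.2998 (V=0.0000), down 305.5047 (V=25.0000). Price 16.8831; hedge Δ=-0.1324, bond B=62.3377.
  t=3,j=3: stock 555.3930 → up 799.7660 (V=0.0000), down 494.2998 (V=0.0000). Price 0.0000; hedge Δ=0.0000, bond B=0.0000.
  t=2,j=0: stock 147.3306 → up 212.1561 (V=23.8095), down 131.1242 (V=23.8095). Price 22.6757; hedge Δ=0.0000, bond B=22.6757.
  t=2,j=1: stock 238.3776 → up 343.2637 (V=16.8831), down 212.1561 (V=23.8095). Price 20.7567; hedge Δ=-0.0528, bond B=33.3502.
  t=2,j=2: stock 385.6896 → up 555.3930 (V=0.0000), down 343.2637 (V=16.8831). Price 11.4016; hedge Δ=-0.0796, bond B=42.0982.
  t=1,j=0: stock 165.5400 → up 238.3776 (V=20.7567), down 147.3306 (V=22.6757). Price 21.0643; hedge Δ=-0.0211, bond B=24.5534.
  t=1,j=1: stock 267.8400 → up 385.6896 (V=11.4016), down 238.3776 (V=20.7567). Price 17.1764; hedge Δ=-0.0635, bond B=34.1858.
  t=0,j=0: stock 186.0000 → up 267.8400 (V=17.1764), down 165.5400 (V=21.0643). Price 18.9841; hedge Δ=-0.0380, bond B=26.0529.
Self-financing check: at every node Δ·S+B equals the discounted successor values.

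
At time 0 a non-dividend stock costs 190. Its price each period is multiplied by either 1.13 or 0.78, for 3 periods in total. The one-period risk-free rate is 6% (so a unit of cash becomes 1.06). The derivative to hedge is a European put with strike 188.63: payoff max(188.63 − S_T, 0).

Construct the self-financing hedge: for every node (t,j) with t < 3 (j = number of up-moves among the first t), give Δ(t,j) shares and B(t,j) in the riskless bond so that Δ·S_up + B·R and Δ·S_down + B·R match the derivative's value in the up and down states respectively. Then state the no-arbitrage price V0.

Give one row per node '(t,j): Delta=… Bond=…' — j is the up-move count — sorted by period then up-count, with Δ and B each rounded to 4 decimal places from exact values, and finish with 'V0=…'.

(0,0): Delta=-0.2701 Bond=56.6527
(1,0): Delta=-0.9912 Bond=166.9175
(1,1): Delta=-0.1456 Bond=33.3354
(2,0): Delta=-1.0000 Bond=177.9528
(2,1): Delta=-0.9897 Bond=176.6775
(2,2): Delta=0.0000 Bond=0.0000
V0=5.3369

Risk-neutral probability p* = (R−d)/(u−d) = (1.06−0.78)/(1.13−0.78) = 0.8000.
Terminal values V(3,·): V(3,0)=98.4651, V(3,1)=58.0065, V(3,2)=0.0000, V(3,3)=0.0000
(2,0): S=115.5960. Δ = (V_up−V_dn)/(S_up−S_dn) = (58.0065−98.4651)/(130.6235−90.1649) = -1.0000. V = [p*·58.0065 + (1−p*)·98.4651]/1.06 = 62.3568. B = V − Δ·S = 177.9528.
(2,1): S=167.4660. Δ = (V_up−V_dn)/(S_up−S_dn) = (0.0000−58.0065)/(189.2366−130.6235) = -0.9897. V = [p*·0.0000 + (1−p*)·58.0065]/1.06 = 10.9446. B = V − Δ·S = 176.6775.
(2,2): S=242.6110. Δ = (V_up−V_dn)/(S_up−S_dn) = (0.0000−0.0000)/(274.1504−189.2366) = 0.0000. V = [p*·0.0000 + (1−p*)·0.0000]/1.06 = 0.0000. B = V − Δ·S = 0.0000.
(1,0): S=148.2000. Δ = (V_up−V_dn)/(S_up−S_dn) = (10.9446−62.3568)/(167.4660−115.5960) = -0.9912. V = [p*·10.9446 + (1−p*)·62.3568]/1.06 = 20.0255. B = V − Δ·S = 166.9175.
(1,1): S=214.7000. Δ = (V_up−V_dn)/(S_up−S_dn) = (0.0000−10.9446)/(242.6110−167.4660) = -0.1456. V = [p*·0.0000 + (1−p*)·10.9446]/1.06 = 2.0650. B = V − Δ·S = 33.3354.
(0,0): S=190.0000. Δ = (V_up−V_dn)/(S_up−S_dn) = (2.0650−20.0255)/(214.7000−148.2000) = -0.2701. V = [p*·2.0650 + (1−p*)·20.0255]/1.06 = 5.3369. B = V − Δ·S = 56.6527.
Self-financing check: at every node Δ·S+B equals the discounted successor values.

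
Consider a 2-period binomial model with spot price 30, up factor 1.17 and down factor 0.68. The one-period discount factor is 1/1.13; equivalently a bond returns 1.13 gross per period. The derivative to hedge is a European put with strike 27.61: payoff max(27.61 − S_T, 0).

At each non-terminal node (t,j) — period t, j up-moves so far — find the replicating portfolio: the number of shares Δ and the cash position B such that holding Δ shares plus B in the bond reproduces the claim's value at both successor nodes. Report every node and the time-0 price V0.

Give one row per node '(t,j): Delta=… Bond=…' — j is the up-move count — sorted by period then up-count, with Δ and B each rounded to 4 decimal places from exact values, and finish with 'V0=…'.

(0,0): Delta=-0.2560 Bond=8.1913
(1,0): Delta=-1.0000 Bond=24.4336
(1,1): Delta=-0.2176 Bond=7.9071
V0=0.5111

No-arbitrage ⇒ martingale measure with p* = (R−d)/(u−d) = 0.9184.
Payoff layer (t=2): V(2,0)=13.7380, V(2,1)=3.7420, V(2,2)=0.0000
Node (1,0) S=20.4000: V=(p*·3.7420+(1−p*)·13.7380)/1.13=4.0336; Δ=(3.7420−13.7380)/(23.8680−13.8720)=-1.0000; B=V−Δ·S=24.4336
Node (1,1) S=35.1000: V=(p*·0.0000+(1−p*)·3.7420)/1.13=0.2703; Δ=(0.0000−3.7420)/(41.0670−23.8680)=-0.2176; B=V−Δ·S=7.9071
Node (0,0) S=30.0000: V=(p*·0.2703+(1−p*)·4.0336)/1.13=0.5111; Δ=(0.2703−4.0336)/(35.1000−20.4000)=-0.2560; B=V−Δ·S=8.1913
Each (Δ,B) replicates both successor values, so the strategy is self-financing and V0 is arbitrage-free.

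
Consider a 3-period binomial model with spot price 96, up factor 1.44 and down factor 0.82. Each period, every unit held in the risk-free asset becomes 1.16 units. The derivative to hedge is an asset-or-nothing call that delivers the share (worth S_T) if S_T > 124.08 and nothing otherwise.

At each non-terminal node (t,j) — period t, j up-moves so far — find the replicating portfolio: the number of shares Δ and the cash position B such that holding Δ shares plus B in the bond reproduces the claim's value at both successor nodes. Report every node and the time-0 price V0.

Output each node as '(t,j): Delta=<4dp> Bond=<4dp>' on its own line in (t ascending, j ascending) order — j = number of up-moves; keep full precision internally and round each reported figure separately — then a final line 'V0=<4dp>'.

(0,0): Delta=1.4729 Bond=-68.5081
(1,0): Delta=1.5811 Bond=-87.9840
(1,1): Delta=1.4222 Bond=-72.4574
(2,0): Delta=0.0000 Bond=0.0000
(2,1): Delta=2.3226 Bond=-186.1119
(2,2): Delta=1.0000 Bond=0.0000
V0=72.8950

Since d<R<u, set p* = (R−d)/(u−d) = 0.5484; price each node as the discounted p*-expectation of its children.
Terminal values V(3,·): V(3,0)=0.0000, V(3,1)=0.0000, V(3,2)=163.2338, V(3,3)=286.6545
(2,0): S=64.5504. Δ = (V_up−V_dn)/(S_up−S_dn) = (0.0000−0.0000)/(92.9526−52.9313) = 0.0000. V = [p*·0.0000 + (1−p*)·0.0000]/1.16 = 0.0000. B = V − Δ·S = 0.0000.
(2,1): S=113.3568. Δ = (V_up−V_dn)/(S_up−S_dn) = (163.2338−0.0000)/(163.2338−92.9526) = 2.3226. V = [p*·163.2338 + (1−p*)·0.0000]/1.16 = 77.1684. B = V − Δ·S = -186.1119.
(2,2): S=199.0656. Δ = (V_up−V_dn)/(S_up−S_dn) = (286.6545−163.2338)/(286.6545−163.2338) = 1.0000. V = [p*·286.6545 + (1−p*)·163.2338]/1.16 = 199.0656. B = V − Δ·S = 0.0000.
(1,0): S=78.7200. Δ = (V_up−V_dn)/(S_up−S_dn) = (77.1684−0.0000)/(113.3568−64.5504) = 1.5811. V = [p*·77.1684 + (1−p*)·0.0000]/1.16 = 36.4812. B = V − Δ·S = -87.9840.
(1,1): S=138.2400. Δ = (V_up−V_dn)/(S_up−S_dn) = (199.0656−77.1684)/(199.0656−113.3568) = 1.4222. V = [p*·199.0656 + (1−p*)·77.1684]/1.16 = 124.1511. B = V − Δ·S = -72.4574.
(0,0): S=96.0000. Δ = (V_up−V_dn)/(S_up−S_dn) = (124.1511−36.4812)/(138.2400−78.7200) = 1.4729. V = [p*·124.1511 + (1−p*)·36.4812]/1.16 = 72.8950. B = V − Δ·S = -68.5081.
Check: Δ(0,0)·S0 + B(0,0) = 72.8950 = V0.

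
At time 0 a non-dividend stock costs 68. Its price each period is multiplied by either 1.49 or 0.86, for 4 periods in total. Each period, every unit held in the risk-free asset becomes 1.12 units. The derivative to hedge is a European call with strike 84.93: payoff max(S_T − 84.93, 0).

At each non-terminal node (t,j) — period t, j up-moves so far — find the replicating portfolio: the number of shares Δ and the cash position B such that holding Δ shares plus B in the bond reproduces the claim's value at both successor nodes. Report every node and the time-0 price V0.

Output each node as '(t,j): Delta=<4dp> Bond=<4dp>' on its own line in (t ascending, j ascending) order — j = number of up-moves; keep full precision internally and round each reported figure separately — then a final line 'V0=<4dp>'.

(0,0): Delta=0.7629 Bond=-29.8920
(1,0): Delta=0.5818 Bond=-22.8838
(1,1): Delta=0.9118 Bond=-48.5570
(2,0): Delta=0.3108 Bond=-12.0025
(2,1): Delta=0.8043 Bond=-45.0226
(2,2): Delta=1.0000 Bond=-67.7057
(3,0): Delta=0.0000 Bond=0.0000
(3,1): Delta=0.5661 Bond=-32.5730
(3,2): Delta=1.0000 Bond=-75.8304
(3,3): Delta=1.0000 Bond=-75.8304
V0=21.9880

No-arbitrage ⇒ martingale measure with p* = (R−d)/(u−d) = 0.4127.
At expiry t=4: V(4,0)=0.0000, V(4,1)=0.0000, V(4,2)=26.7250, V(4,3)=108.5189, V(4,4)=250.2314
  t=3,j=0: stock 43.2518 → up 64.4452 (V=0.0000), down 37.1966 (V=0.0000). Price 0.0000; hedge Δ=0.0000, bond B=0.0000.
  t=3,j=1: stock 74.9363 → up 111.6550 (V=26.7250), down 64.4452 (V=0.0000). Price 9.8477; hedge Δ=0.5661, bond B=-32.5730.
  t=3,j=2: stock 129.8314 → up 193.4489 (V=108.5189), down 111.6550 (V=26.7250). Price 54.0011; hedge Δ=1.0000, bond B=-75.8304.
  t=3,j=3: stock 224.9405 → up 335.1614 (V=250.2314), down 193.4489 (V=108.5189). Price 149.1102; hedge Δ=1.0000, bond B=-75.8304.
  t=2,j=0: stock 50.2928 → up 74.9363 (V=9.8477), down 43.2518 (V=0.0000). Price 3.6287; hedge Δ=0.3108, bond B=-12.0025.
  t=2,j=1: stock 87.1352 → up 129.8314 (V=54.0011), down 74.9363 (V=9.8477). Price 25.0622; hedge Δ=0.8043, bond B=-45.0226.
  t=2,j=2: stock 150.9668 → up 224.9405 (V=149.1102), down 129.8314 (V=54.0011). Price 83.2611; hedge Δ=1.0000, bond B=-67.7057.
  t=1,j=0: stock 58.4800 → up 87.1352 (V=25.0622), down 50.2928 (V=3.6287). Price 11.1377; hedge Δ=0.5818, bond B=-22.8838.
  t=1,j=1: stock 101.3200 → up 150.9668 (V=83.2611), down 87.1352 (V=25.0622). Price 43.8222; hedge Δ=0.9118, bond B=-48.5570.
  t=0,j=0: stock 68.0000 → up 101.3200 (V=43.8222), down 58.4800 (V=11.1377). Price 21.9880; hedge Δ=0.7629, bond B=-29.8920.
Check: Δ(0,0)·S0 + B(0,0) = 21.9880 = V0.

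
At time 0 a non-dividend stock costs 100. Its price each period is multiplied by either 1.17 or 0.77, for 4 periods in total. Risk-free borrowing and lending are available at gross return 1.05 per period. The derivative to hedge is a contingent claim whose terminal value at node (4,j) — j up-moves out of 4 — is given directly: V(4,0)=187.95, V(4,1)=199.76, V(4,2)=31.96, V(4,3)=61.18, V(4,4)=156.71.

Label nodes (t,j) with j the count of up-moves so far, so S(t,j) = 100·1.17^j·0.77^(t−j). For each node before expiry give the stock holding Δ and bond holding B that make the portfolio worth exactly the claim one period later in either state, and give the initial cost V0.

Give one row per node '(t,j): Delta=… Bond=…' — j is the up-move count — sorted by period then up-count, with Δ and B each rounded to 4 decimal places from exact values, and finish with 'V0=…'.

Risk-neutral probability p* = (R−d)/(u−d) = (1.05−0.77)/(1.17−0.77) = 0.7000.
At expiry t=4: V(4,0)=187.9500, V(4,1)=199.7600, V(4,2)=31.9600, V(4,3)=61.1800, V(4,4)=156.7100
Node (3,0) S=45.6533: V=(p*·199.7600+(1−p*)·187.9500)/1.05=186.8733; Δ=(199.7600−187.9500)/(53.4144−35.1530)=0.6467; B=V−Δ·S=157.3483
Node (3,1) S=69.3693: V=(p*·31.9600+(1−p*)·199.7600)/1.05=78.3810; Δ=(31.9600−199.7600)/(81.1621−53.4144)=-6.0473; B=V−Δ·S=497.8810
Node (3,2) S=105.4053: V=(p*·61.1800+(1−p*)·31.9600)/1.05=49.9181; Δ=(61.1800−31.9600)/(123.3242−81.1621)=0.6930; B=V−Δ·S=-23.1319
Node (3,3) S=160.1613: V=(p*·156.7100+(1−p*)·61.1800)/1.05=121.9533; Δ=(156.7100−61.1800)/(187.3887−123.3242)=1.4912; B=V−Δ·S=-116.8717
Node (2,0) S=59.2900: V=(p*·78.3810+(1−p*)·186.8733)/1.05=105.6463; Δ=(78.3810−186.8733)/(69.3693−45.6533)=-4.5746; B=V−Δ·S=376.8773
Node (2,1) S=90.0900: V=(p*·49.9181+(1−p*)·78.3810)/1.05=55.6733; Δ=(49.9181−78.3810)/(105.4053−69.3693)=-0.7898; B=V−Δ·S=126.8304
Node (2,2) S=136.8900: V=(p*·121.9533+(1−p*)·49.9181)/1.05=95.5645; Δ=(121.9533−49.9181)/(160.1613−105.4053)=1.3156; B=V−Δ·S=-84.5236
Node (1,0) S=77.0000: V=(p*·55.6733+(1−p*)·105.6463)/1.05=67.3002; Δ=(55.6733−105.6463)/(90.0900−59.2900)=-1.6225; B=V−Δ·S=192.2328
Node (1,1) S=117.0000: V=(p*·95.5645+(1−p*)·55.6733)/1.05=79.6163; Δ=(95.5645−55.6733)/(136.8900−90.0900)=0.8524; B=V−Δ·S=-20.1118
Node (0,0) S=100.0000: V=(p*·79.6163+(1−p*)·67.3002)/1.05=72.3062; Δ=(79.6163−67.3002)/(117.0000−77.0000)=0.3079; B=V−Δ·S=41.5158
The time-0 hedge costs 72.3062, which is the no-arbitrage price.

(0,0): Delta=0.3079 Bond=41.5158
(1,0): Delta=-1.6225 Bond=192.2328
(1,1): Delta=0.8524 Bond=-20.1118
(2,0): Delta=-4.5746 Bond=376.8773
(2,1): Delta=-0.7898 Bond=126.8304
(2,2): Delta=1.3156 Bond=-84.5236
(3,0): Delta=0.6467 Bond=157.3483
(3,1): Delta=-6.0473 Bond=497.8810
(3,2): Delta=0.6930 Bond=-23.1319
(3,3): Delta=1.4912 Bond=-116.8717
V0=72.3062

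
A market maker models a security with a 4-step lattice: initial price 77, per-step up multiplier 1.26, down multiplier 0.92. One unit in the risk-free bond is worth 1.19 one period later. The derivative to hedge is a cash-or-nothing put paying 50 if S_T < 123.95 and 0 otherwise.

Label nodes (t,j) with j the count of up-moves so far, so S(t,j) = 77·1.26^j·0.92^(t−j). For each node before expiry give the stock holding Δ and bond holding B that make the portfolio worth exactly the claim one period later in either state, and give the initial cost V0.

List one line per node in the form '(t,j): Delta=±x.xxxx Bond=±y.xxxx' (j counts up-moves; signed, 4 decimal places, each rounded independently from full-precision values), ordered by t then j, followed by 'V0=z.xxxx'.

The replicating-portfolio and risk-neutral prices coincide; use p* = (1.19−0.92)/(1.26−0.92) = 0.7941 for the latter.
Payoff layer (t=4): V(4,0)=50.0000, V(4,1)=50.0000, V(4,2)=50.0000, V(4,3)=0.0000, V(4,4)=0.0000
  t=3,j=0: stock 59.9590 → up 75.5483 (V=50.0000), down 55.1623 (V=50.0000). Price 42.0168; hedge Δ=0.0000, bond B=42.0168.
  t=3,j=1: stock 82.1177 → up 103.4683 (V=50.0000), down 75.5483 (V=50.0000). Price 42.0168; hedge Δ=0.0000, bond B=42.0168.
  t=3,j=2: stock 112.4656 → up 141.7066 (V=0.0000), down 103.4683 (V=50.0000). Price 8.6505; hedge Δ=-1.3076, bond B=155.7093.
  t=3,j=3: stock 154.0290 → up 194.0765 (V=0.0000), down 141.7066 (V=0.0000). Price 0.0000; hedge Δ=0.0000, bond B=0.0000.
  t=2,j=0: stock 65.1728 → up 82.1177 (V=42.0168), down 59.9590 (V=42.0168). Price 35.3082; hedge Δ=0.0000, bond B=35.3082.
  t=2,j=1: stock 89.2584 → up 112.4656 (V=8.6505), down 82.1177 (V=42.0168). Price 13.0421; hedge Δ=-1.0995, bond B=111.1782.
  t=2,j=2: stock 122.2452 → up 154.0290 (V=0.0000), down 112.4656 (V=8.6505). Price 1.4966; hedge Δ=-0.2081, bond B=26.9393.
  t=1,j=0: stock 70.8400 → up 89.2584 (V=13.0421), down 65.1728 (V=35.3082). Price 14.8120; hedge Δ=-0.9245, bond B=80.3008.
  t=1,j=1: stock 97.0200 → up 122.2452 (V=1.4966), down 89.2584 (V=13.0421). Price 3.2552; hedge Δ=-0.3500, bond B=37.2123.
  t=0,j=0: stock 77.0000 → up 97.0200 (V=3.2552), down 70.8400 (V=14.8120). Price 4.7349; hedge Δ=-0.4414, bond B=38.7256.
Self-financing check: at every node Δ·S+B equals the discounted successor values.

(0,0): Delta=-0.4414 Bond=38.7256
(1,0): Delta=-0.9245 Bond=80.3008
(1,1): Delta=-0.3500 Bond=37.2123
(2,0): Delta=0.0000 Bond=35.3082
(2,1): Delta=-1.0995 Bond=111.1782
(2,2): Delta=-0.2081 Bond=26.9393
(3,0): Delta=0.0000 Bond=42.0168
(3,1): Delta=0.0000 Bond=42.0168
(3,2): Delta=-1.3076 Bond=155.7093
(3,3): Delta=0.0000 Bond=0.0000
V0=4.7349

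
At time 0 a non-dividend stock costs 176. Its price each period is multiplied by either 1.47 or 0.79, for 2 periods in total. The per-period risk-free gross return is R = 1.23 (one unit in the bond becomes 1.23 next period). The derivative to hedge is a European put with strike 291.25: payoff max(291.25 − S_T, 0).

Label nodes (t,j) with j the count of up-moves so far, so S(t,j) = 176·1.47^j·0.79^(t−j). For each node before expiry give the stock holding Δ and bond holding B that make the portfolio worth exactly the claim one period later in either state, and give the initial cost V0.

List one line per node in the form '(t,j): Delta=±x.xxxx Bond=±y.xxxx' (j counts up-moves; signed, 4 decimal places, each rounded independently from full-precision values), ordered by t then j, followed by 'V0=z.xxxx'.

Risk-neutral probability p* = (R−d)/(u−d) = (1.23−0.79)/(1.47−0.79) = 0.6471.
Payoff layer (t=2): V(2,0)=181.4084, V(2,1)=86.8612, V(2,2)=0.0000
(1,0): S=139.0400. Δ = (V_up−V_dn)/(S_up−S_dn) = (86.8612−181.4084)/(204.3888−109.8416) = -1.0000. V = [p*·86.8612 + (1−p*)·181.4084]/1.23 = 97.7486. B = V − Δ·S = 236.7886.
(1,1): S=258.7200. Δ = (V_up−V_dn)/(S_up−S_dn) = (0.0000−86.8612)/(380.3184−204.3888) = -0.4937. V = [p*·0.0000 + (1−p*)·86.8612]/1.23 = 24.9243. B = V − Δ·S = 152.6614.
(0,0): S=176.0000. Δ = (V_up−V_dn)/(S_up−S_dn) = (24.9243−97.7486)/(258.7200−139.0400) = -0.6085. V = [p*·24.9243 + (1−p*)·97.7486]/1.23 = 41.1602. B = V − Δ·S = 148.2547.
Check: Δ(0,0)·S0 + B(0,0) = 41.1602 = V0.

(0,0): Delta=-0.6085 Bond=148.2547
(1,0): Delta=-1.0000 Bond=236.7886
(1,1): Delta=-0.4937 Bond=152.6614
V0=41.1602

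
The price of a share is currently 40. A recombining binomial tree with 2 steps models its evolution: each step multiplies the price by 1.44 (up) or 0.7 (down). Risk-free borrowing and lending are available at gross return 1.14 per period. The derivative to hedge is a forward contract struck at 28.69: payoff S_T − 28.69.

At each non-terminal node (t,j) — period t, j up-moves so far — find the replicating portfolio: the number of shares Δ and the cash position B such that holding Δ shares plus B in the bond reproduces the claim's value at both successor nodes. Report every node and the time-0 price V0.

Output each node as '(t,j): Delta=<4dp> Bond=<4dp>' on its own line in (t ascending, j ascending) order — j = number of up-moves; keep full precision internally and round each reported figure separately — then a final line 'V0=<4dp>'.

(0,0): Delta=1.0000 Bond=-22.0760
(1,0): Delta=1.0000 Bond=-25.1667
(1,1): Delta=1.0000 Bond=-25.1667
V0=17.9240

No-arbitrage ⇒ martingale measure with p* = (R−d)/(u−d) = 0.5946.
Payoff layer (t=2): V(2,0)=-9.0900, V(2,1)=11.6300, V(2,2)=54.2540
  t=1,j=0: stock 28.0000 → up 40.3200 (V=11.6300), down 19.6000 (V=-9.0900). Price 2.8333; hedge Δ=1.0000, bond B=-25.1667.
  t=1,j=1: stock 57.6000 → up 82.9440 (V=54.2540), down 40.3200 (V=11.6300). Price 32.4333; hedge Δ=1.0000, bond B=-25.1667.
  t=0,j=0: stock 40.0000 → up 57.6000 (V=32.4333), down 28.0000 (V=2.8333). Price 17.9240; hedge Δ=1.0000, bond B=-22.0760.
Each (Δ,B) replicates both successor values, so the strategy is self-financing and V0 is arbitrage-free.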